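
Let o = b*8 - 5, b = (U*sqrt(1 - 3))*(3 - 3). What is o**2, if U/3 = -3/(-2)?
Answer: 25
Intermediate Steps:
U = 9/2 (U = 3*(-3/(-2)) = 3*(-3*(-1/2)) = 3*(3/2) = 9/2 ≈ 4.5000)
b = 0 (b = (9*sqrt(1 - 3)/2)*(3 - 3) = (9*sqrt(-2)/2)*0 = (9*(I*sqrt(2))/2)*0 = (9*I*sqrt(2)/2)*0 = 0)
o = -5 (o = 0*8 - 5 = 0 - 5 = -5)
o**2 = (-5)**2 = 25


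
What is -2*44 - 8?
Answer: -96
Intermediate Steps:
-2*44 - 8 = -88 - 8 = -96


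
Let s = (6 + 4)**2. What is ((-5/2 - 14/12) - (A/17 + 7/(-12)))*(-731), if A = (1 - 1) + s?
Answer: 78647/12 ≈ 6553.9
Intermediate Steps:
s = 100 (s = 10**2 = 100)
A = 100 (A = (1 - 1) + 100 = 0 + 100 = 100)
((-5/2 - 14/12) - (A/17 + 7/(-12)))*(-731) = ((-5/2 - 14/12) - (100/17 + 7/(-12)))*(-731) = ((-5*1/2 - 14*1/12) - (100*(1/17) + 7*(-1/12)))*(-731) = ((-5/2 - 7/6) - (100/17 - 7/12))*(-731) = (-11/3 - 1*1081/204)*(-731) = (-11/3 - 1081/204)*(-731) = -1829/204*(-731) = 78647/12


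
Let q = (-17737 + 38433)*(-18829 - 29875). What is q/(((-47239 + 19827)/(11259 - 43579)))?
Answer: -8144462110720/6853 ≈ -1.1885e+9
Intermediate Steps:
q = -1007977984 (q = 20696*(-48704) = -1007977984)
q/(((-47239 + 19827)/(11259 - 43579))) = -1007977984*(11259 - 43579)/(-47239 + 19827) = -1007977984/((-27412/(-32320))) = -1007977984/((-27412*(-1/32320))) = -1007977984/6853/8080 = -1007977984*8080/6853 = -8144462110720/6853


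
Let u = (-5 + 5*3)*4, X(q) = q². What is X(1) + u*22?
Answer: 881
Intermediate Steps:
u = 40 (u = (-5 + 15)*4 = 10*4 = 40)
X(1) + u*22 = 1² + 40*22 = 1 + 880 = 881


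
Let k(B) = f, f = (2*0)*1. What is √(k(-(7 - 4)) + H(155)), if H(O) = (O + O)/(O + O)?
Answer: 1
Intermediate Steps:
f = 0 (f = 0*1 = 0)
H(O) = 1 (H(O) = (2*O)/((2*O)) = (2*O)*(1/(2*O)) = 1)
k(B) = 0
√(k(-(7 - 4)) + H(155)) = √(0 + 1) = √1 = 1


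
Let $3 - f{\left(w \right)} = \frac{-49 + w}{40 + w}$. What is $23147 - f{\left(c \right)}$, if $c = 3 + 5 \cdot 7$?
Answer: $\frac{1805221}{78} \approx 23144.0$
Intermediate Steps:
$c = 38$ ($c = 3 + 35 = 38$)
$f{\left(w \right)} = 3 - \frac{-49 + w}{40 + w}$
$23147 - f{\left(c \right)} = 23147 - \frac{169 + 2 \cdot 38}{40 + 38} = 23147 - \frac{169 + 76}{78} = 23147 - \frac{1}{78} \cdot 245 = 23147 - \frac{245}{78} = \frac{1805221}{78}$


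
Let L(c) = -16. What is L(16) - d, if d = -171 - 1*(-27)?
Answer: 128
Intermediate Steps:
d = -144 (d = -171 + 27 = -144)
L(16) - d = -16 - 1*(-144) = -16 + 144 = 128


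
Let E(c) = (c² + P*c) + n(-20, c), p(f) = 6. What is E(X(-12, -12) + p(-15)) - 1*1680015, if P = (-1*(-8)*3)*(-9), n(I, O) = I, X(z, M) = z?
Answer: -1678703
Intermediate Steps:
P = -216 (P = (8*3)*(-9) = 24*(-9) = -216)
E(c) = -20 + c² - 216*c (E(c) = (c² - 216*c) - 20 = -20 + c² - 216*c)
E(X(-12, -12) + p(-15)) - 1*1680015 = (-20 + (-12 + 6)² - 216*(-12 + 6)) - 1*1680015 = (-20 + (-6)² - 216*(-6)) - 1680015 = (-20 + 36 + 1296) - 1680015 = 1312 - 1680015 = -1678703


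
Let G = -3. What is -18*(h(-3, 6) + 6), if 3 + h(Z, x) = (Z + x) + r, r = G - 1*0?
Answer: -54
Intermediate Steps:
r = -3 (r = -3 - 1*0 = -3 + 0 = -3)
h(Z, x) = -6 + Z + x (h(Z, x) = -3 + ((Z + x) - 3) = -3 + (-3 + Z + x) = -6 + Z + x)
-18*(h(-3, 6) + 6) = -18*((-6 - 3 + 6) + 6) = -18*(-3 + 6) = -18*3 = -54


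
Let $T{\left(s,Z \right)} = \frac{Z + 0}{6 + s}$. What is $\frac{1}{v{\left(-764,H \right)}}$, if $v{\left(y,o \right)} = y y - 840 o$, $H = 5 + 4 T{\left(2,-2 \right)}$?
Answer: $\frac{1}{580336} \approx 1.7231 \cdot 10^{-6}$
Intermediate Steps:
$T{\left(s,Z \right)} = \frac{Z}{6 + s}$
$H = 4$ ($H = 5 + 4 \left(- \frac{2}{6 + 2}\right) = 5 + 4 \left(- \frac{2}{8}\right) = 5 + 4 \left(\left(-2\right) \frac{1}{8}\right) = 5 + 4 \left(- \frac{1}{4}\right) = 5 - 1 = 4$)
$v{\left(y,o \right)} = y^{2} - 840 o$
$\frac{1}{v{\left(-764,H \right)}} = \frac{1}{\left(-764\right)^{2} - 3360} = \frac{1}{583696 - 3360} = \frac{1}{580336}$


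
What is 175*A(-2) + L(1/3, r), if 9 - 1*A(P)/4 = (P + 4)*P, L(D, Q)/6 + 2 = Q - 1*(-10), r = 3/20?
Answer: 91489/10 ≈ 9148.9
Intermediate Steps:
r = 3/20 (r = 3*(1/20) = 3/20 ≈ 0.15000)
L(D, Q) = 48 + 6*Q (L(D, Q) = -12 + 6*(Q - 1*(-10)) = -12 + 6*(Q + 10) = -12 + 6*(10 + Q) = -12 + (60 + 6*Q) = 48 + 6*Q)
A(P) = 36 - 4*P*(4 + P) (A(P) = 36 - 4*(P + 4)*P = 36 - 4*(4 + P)*P = 36 - 4*P*(4 + P))
175*A(-2) + L(1/3, r) = 175*(36 - 16*(-2) - 4*(-2)²) + (48 + 6*(3/20)) = 175*(36 + 32 - 4*4) + (48 + 9/10) = 175*(36 + 32 - 16) + 489/10 = 175*52 + 489/10 = 9100 + 489/10 = 91489/10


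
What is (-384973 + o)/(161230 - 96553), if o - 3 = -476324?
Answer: -287098/21559 ≈ -13.317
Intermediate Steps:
o = -476321 (o = 3 - 476324 = -476321)
(-384973 + o)/(161230 - 96553) = (-384973 - 476321)/(161230 - 96553) = -861294/64677 = -861294*1/64677 = -287098/21559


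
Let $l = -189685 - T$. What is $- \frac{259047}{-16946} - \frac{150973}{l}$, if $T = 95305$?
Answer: $\frac{19096048247}{1207360135} \approx 15.816$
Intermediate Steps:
$l = -284990$ ($l = -189685 - 95305 = -284990$)
$- \frac{259047}{-16946} - \frac{150973}{l} = - \frac{259047}{-16946} - \frac{150973}{-284990} = \left(-259047\right) \left(- \frac{1}{16946}\right) - - \frac{150973}{284990} = \frac{259047}{16946} + \frac{150973}{284990} = \frac{19096048247}{1207360135}$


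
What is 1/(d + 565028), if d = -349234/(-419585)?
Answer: 419585/237077622614 ≈ 1.7698e-6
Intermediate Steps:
d = 349234/419585 (d = -349234*(-1/419585) = 349234/419585 ≈ 0.83233)
1/(d + 565028) = 1/(349234/419585 + 565028) = 1/(237077622614/419585) = 419585/237077622614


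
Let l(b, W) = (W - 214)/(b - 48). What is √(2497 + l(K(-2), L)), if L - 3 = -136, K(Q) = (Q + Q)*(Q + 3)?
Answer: √1692483/26 ≈ 50.037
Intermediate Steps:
K(Q) = 2*Q*(3 + Q) (K(Q) = (2*Q)*(3 + Q) = 2*Q*(3 + Q))
L = -133 (L = 3 - 136 = -133)
l(b, W) = (-214 + W)/(-48 + b)
√(2497 + l(K(-2), L)) = √(2497 + (-214 - 133)/(-48 + 2*(-2)*(3 - 2))) = √(2497 - 347/(-48 + 2*(-2)*1)) = √(2497 - 347/(-48 - 4)) = √(2497 - 347/(-52)) = √(2497 - 1/52*(-347)) = √(2497 + 347/52) = √(130191/52) = √1692483/26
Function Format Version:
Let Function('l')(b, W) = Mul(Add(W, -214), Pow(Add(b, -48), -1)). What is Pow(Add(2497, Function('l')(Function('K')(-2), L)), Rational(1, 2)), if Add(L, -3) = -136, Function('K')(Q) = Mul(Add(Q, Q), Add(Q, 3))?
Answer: Mul(Rational(1, 26), Pow(1692483, Rational(1, 2))) ≈ 50.037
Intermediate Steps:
Function('K')(Q) = Mul(2, Q, Add(3, Q)) (Function('K')(Q) = Mul(Mul(2, Q), Add(3, Q)) = Mul(2, Q, Add(3, Q)))
L = -133 (L = Add(3, -136) = -133)
Function('l')(b, W) = Mul(Pow(Add(-48, b), -1), Add(-214, W)) (Function('l')(b, W) = Mul(Add(-214, W), Pow(Add(-48, b), -1)) = Mul(Pow(Add(-48, b), -1), Add(-214, W)))
Pow(Add(2497, Function('l')(Function('K')(-2), L)), Rational(1, 2)) = Pow(Add(2497, Mul(Pow(Add(-48, Mul(2, -2, Add(3, -2))), -1), Add(-214, -133))), Rational(1, 2)) = Pow(Add(2497, Mul(Pow(Add(-48, Mul(2, -2, 1)), -1), -347)), Rational(1, 2)) = Pow(Add(2497, Mul(Pow(Add(-48, -4), -1), -347)), Rational(1, 2)) = Pow(Add(2497, Mul(Pow(-52, -1), -347)), Rational(1, 2)) = Pow(Add(2497, Mul(Rational(-1, 52), -347)), Rational(1, 2)) = Pow(Add(2497, Rational(347, 52)), Rational(1, 2)) = Pow(Rational(130191, 52), Rational(1, 2)) = Mul(Rational(1, 26), Pow(1692483, Rational(1, 2)))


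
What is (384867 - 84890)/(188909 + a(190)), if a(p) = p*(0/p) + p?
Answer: 299977/189099 ≈ 1.5863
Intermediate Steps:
a(p) = p (a(p) = p*0 + p = 0 + p = p)
(384867 - 84890)/(188909 + a(190)) = (384867 - 84890)/(188909 + 190) = 299977/189099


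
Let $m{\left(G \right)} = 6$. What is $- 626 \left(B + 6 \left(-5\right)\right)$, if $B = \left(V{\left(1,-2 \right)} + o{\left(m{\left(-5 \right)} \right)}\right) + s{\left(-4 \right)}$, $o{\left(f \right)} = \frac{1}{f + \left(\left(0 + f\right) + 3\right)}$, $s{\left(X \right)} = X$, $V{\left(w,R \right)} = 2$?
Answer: $\frac{299854}{15} \approx 19990.0$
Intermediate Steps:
$o{\left(f \right)} = \frac{1}{3 + 2 f}$ ($o{\left(f \right)} = \frac{1}{f + \left(f + 3\right)} = \frac{1}{f + \left(3 + f\right)} = \frac{1}{3 + 2 f}$)
$B = - \frac{29}{15}$ ($B = \left(2 + \frac{1}{3 + 2 \cdot 6}\right) - 4 = \left(2 + \frac{1}{3 + 12}\right) - 4 = \left(2 + \frac{1}{15}\right) - 4 = \frac{31}{15} - 4 = - \frac{29}{15} \approx -1.9333$)
$- 626 \left(B + 6 \left(-5\right)\right) = - 626 \left(- \frac{29}{15} + 6 \left(-5\right)\right) = - 626 \left(- \frac{29}{15} - 30\right) = \left(-626\right) \left(- \frac{479}{15}\right) = \frac{299854}{15}$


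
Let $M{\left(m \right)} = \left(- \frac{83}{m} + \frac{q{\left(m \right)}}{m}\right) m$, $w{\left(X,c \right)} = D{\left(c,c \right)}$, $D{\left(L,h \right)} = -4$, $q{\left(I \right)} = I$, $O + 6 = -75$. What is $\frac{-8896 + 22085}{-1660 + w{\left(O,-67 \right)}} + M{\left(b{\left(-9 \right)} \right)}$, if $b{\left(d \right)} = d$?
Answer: $- \frac{166277}{1664} \approx -99.926$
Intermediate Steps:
$O = -81$ ($O = -6 - 75 = -81$)
$w{\left(X,c \right)} = -4$
$M{\left(m \right)} = m \left(1 - \frac{83}{m}\right)$ ($M{\left(m \right)} = \left(- \frac{83}{m} + \frac{m}{m}\right) m = \left(- \frac{83}{m} + 1\right) m = \left(1 - \frac{83}{m}\right) m = m \left(1 - \frac{83}{m}\right)$)
$\frac{-8896 + 22085}{-1660 + w{\left(O,-67 \right)}} + M{\left(b{\left(-9 \right)} \right)} = \frac{-8896 + 22085}{-1660 - 4} - 92 = \frac{13189}{-1664} - 92 = 13189 \left(- \frac{1}{1664}\right) - 92 = - \frac{13189}{1664} - 92 = - \frac{166277}{1664}$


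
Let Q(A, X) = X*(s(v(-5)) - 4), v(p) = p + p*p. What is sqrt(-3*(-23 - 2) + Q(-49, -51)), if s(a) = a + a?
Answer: I*sqrt(1761) ≈ 41.964*I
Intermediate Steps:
v(p) = p + p**2
s(a) = 2*a
Q(A, X) = 36*X (Q(A, X) = X*(2*(-5*(1 - 5)) - 4) = X*(2*(-5*(-4)) - 4) = X*(2*20 - 4) = X*(40 - 4) = X*36 = 36*X)
sqrt(-3*(-23 - 2) + Q(-49, -51)) = sqrt(-3*(-23 - 2) + 36*(-51)) = sqrt(-3*(-25) - 1836) = sqrt(75 - 1836) = sqrt(-1761) = I*sqrt(1761)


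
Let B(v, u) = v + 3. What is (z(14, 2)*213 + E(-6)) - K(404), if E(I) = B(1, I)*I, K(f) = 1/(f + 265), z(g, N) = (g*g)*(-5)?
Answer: -139663117/669 ≈ -2.0876e+5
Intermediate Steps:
z(g, N) = -5*g² (z(g, N) = g²*(-5) = -5*g²)
K(f) = 1/(265 + f)
B(v, u) = 3 + v
E(I) = 4*I (E(I) = (3 + 1)*I = 4*I)
(z(14, 2)*213 + E(-6)) - K(404) = (-5*14²*213 + 4*(-6)) - 1/(265 + 404) = (-5*196*213 - 24) - 1/669 = (-980*213 - 24) - 1*1/669 = (-208740 - 24) - 1/669 = -208764 - 1/669 = -139663117/669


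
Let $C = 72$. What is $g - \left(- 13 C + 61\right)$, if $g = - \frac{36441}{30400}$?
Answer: $\frac{26563559}{30400} \approx 873.8$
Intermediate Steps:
$g = - \frac{36441}{30400}$ ($g = \left(-36441\right) \frac{1}{30400} = - \frac{36441}{30400} \approx -1.1987$)
$g - \left(- 13 C + 61\right) = - \frac{36441}{30400} - \left(\left(-13\right) 72 + 61\right) = - \frac{36441}{30400} - \left(-936 + 61\right) = - \frac{36441}{30400} - -875 = - \frac{36441}{30400} + 875 = \frac{26563559}{30400}$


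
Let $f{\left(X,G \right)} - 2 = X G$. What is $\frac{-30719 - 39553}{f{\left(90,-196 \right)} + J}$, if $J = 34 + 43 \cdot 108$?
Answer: $\frac{244}{45} \approx 5.4222$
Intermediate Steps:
$J = 4678$ ($J = 34 + 4644 = 4678$)
$f{\left(X,G \right)} = 2 + G X$ ($f{\left(X,G \right)} = 2 + X G = 2 + G X$)
$\frac{-30719 - 39553}{f{\left(90,-196 \right)} + J} = \frac{-30719 - 39553}{\left(2 - 17640\right) + 4678} = - \frac{70272}{-17638 + 4678} = - \frac{70272}{-12960} = \left(-70272\right) \left(- \frac{1}{12960}\right) = \frac{244}{45}$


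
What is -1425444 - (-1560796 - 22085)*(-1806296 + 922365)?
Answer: -1399159010655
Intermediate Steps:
-1425444 - (-1560796 - 22085)*(-1806296 + 922365) = -1425444 - (-1582881)*(-883931) = -1425444 - 1*1399157585211 = -1425444 - 1399157585211 = -1399159010655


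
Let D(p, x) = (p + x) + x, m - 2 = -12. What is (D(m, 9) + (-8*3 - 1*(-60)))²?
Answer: 1936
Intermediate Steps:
m = -10 (m = 2 - 12 = -10)
D(p, x) = p + 2*x
(D(m, 9) + (-8*3 - 1*(-60)))² = ((-10 + 2*9) + (-8*3 - 1*(-60)))² = ((-10 + 18) + (-24 + 60))² = (8 + 36)² = 44² = 1936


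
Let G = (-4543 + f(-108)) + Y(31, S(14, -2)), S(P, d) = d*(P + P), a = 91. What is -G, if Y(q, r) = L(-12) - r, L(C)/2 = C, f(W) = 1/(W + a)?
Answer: 76688/17 ≈ 4511.1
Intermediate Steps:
f(W) = 1/(91 + W) (f(W) = 1/(W + 91) = 1/(91 + W))
L(C) = 2*C
S(P, d) = 2*P*d (S(P, d) = d*(2*P) = 2*P*d)
Y(q, r) = -24 - r (Y(q, r) = 2*(-12) - r = -24 - r)
G = -76688/17 (G = (-4543 + 1/(91 - 108)) + (-24 - 2*14*(-2)) = (-4543 + 1/(-17)) + (-24 - 1*(-56)) = (-4543 - 1/17) + (-24 + 56) = -77232/17 + 32 = -76688/17 ≈ -4511.1)
-G = -1*(-76688/17) = 76688/17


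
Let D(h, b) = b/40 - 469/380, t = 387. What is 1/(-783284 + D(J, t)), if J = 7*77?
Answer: -152/119057885 ≈ -1.2767e-6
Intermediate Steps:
J = 539
D(h, b) = -469/380 + b/40 (D(h, b) = b*(1/40) - 469*1/380 = b/40 - 469/380 = -469/380 + b/40)
1/(-783284 + D(J, t)) = 1/(-783284 + (-469/380 + (1/40)*387)) = 1/(-783284 + (-469/380 + 387/40)) = 1/(-783284 + 1283/152) = 1/(-119057885/152) = -152/119057885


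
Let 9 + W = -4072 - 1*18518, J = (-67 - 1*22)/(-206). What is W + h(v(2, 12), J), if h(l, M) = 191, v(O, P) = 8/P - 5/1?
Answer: -22408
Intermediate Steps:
J = 89/206 (J = (-67 - 22)*(-1/206) = -89*(-1/206) = 89/206 ≈ 0.43204)
v(O, P) = -5 + 8/P (v(O, P) = 8/P - 5*1 = 8/P - 5 = -5 + 8/P)
W = -22599 (W = -9 + (-4072 - 1*18518) = -9 + (-4072 - 18518) = -9 - 22590 = -22599)
W + h(v(2, 12), J) = -22599 + 191 = -22408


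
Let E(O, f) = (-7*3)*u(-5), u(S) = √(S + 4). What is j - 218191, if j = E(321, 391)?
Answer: -218191 - 21*I ≈ -2.1819e+5 - 21.0*I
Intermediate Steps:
u(S) = √(4 + S)
E(O, f) = -21*I (E(O, f) = (-7*3)*√(4 - 5) = -21*I)
j = -21*I ≈ -21.0*I
j - 218191 = -21*I - 218191 = -218191 - 21*I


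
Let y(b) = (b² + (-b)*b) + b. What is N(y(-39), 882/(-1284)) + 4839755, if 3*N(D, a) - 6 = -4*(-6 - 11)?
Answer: 14519339/3 ≈ 4.8398e+6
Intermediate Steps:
y(b) = b (y(b) = (b² - b²) + b = 0 + b = b)
N(D, a) = 74/3 (N(D, a) = 2 + (-4*(-6 - 11))/3 = 2 + (-4*(-17))/3 = 2 + (⅓)*68 = 2 + 68/3 = 74/3)
N(y(-39), 882/(-1284)) + 4839755 = 74/3 + 4839755 = 14519339/3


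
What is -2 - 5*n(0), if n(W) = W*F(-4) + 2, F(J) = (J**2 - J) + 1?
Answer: -12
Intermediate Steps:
F(J) = 1 + J**2 - J
n(W) = 2 + 21*W (n(W) = W*(1 + (-4)**2 - 1*(-4)) + 2 = W*(1 + 16 + 4) + 2 = W*21 + 2 = 21*W + 2 = 2 + 21*W)
-2 - 5*n(0) = -2 - 5*(2 + 21*0) = -2 - 5*(2 + 0) = -2 - 5*2 = -2 - 10 = -12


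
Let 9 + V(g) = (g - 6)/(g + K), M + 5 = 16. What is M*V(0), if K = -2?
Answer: -66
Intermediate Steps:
M = 11 (M = -5 + 16 = 11)
V(g) = -9 + (-6 + g)/(-2 + g) (V(g) = -9 + (g - 6)/(g - 2) = -9 + (-6 + g)/(-2 + g))
M*V(0) = 11*(4*(3 - 2*0)/(-2 + 0)) = 11*(4*(3 + 0)/(-2)) = 11*(4*(-1/2)*3) = 11*(-6) = -66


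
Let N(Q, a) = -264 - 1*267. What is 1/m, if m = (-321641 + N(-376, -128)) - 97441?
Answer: -1/419613 ≈ -2.3831e-6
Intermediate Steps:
N(Q, a) = -531 (N(Q, a) = -264 - 267 = -531)
m = -419613 (m = (-321641 - 531) - 97441 = -322172 - 97441 = -419613)
1/m = 1/(-419613) = -1/419613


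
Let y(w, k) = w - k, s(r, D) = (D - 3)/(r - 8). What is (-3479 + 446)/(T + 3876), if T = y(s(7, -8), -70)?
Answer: -1011/1319 ≈ -0.76649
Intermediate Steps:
s(r, D) = (-3 + D)/(-8 + r)
T = 81 (T = (-3 - 8)/(-8 + 7) - 1*(-70) = -11/(-1) + 70 = -1*(-11) + 70 = 11 + 70 = 81)
(-3479 + 446)/(T + 3876) = (-3479 + 446)/(81 + 3876) = -3033/3957 = -3033*1/3957 = -1011/1319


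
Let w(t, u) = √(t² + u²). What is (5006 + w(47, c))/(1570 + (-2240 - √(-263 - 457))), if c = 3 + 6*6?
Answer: -167701/22481 - 67*√3730/44962 + 3*I*√746/22481 + 15018*I*√5/112405 ≈ -7.5507 + 0.3024*I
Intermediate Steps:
c = 39 (c = 3 + 36 = 39)
(5006 + w(47, c))/(1570 + (-2240 - √(-263 - 457))) = (5006 + √(47² + 39²))/(1570 + (-2240 - √(-263 - 457))) = (5006 + √(2209 + 1521))/(1570 + (-2240 - √(-720))) = (5006 + √3730)/(1570 + (-2240 - 12*I*√5)) = (5006 + √3730)/(-670 - 12*I*√5)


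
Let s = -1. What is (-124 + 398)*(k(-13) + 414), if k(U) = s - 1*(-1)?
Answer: 113436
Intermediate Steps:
k(U) = 0 (k(U) = -1 - 1*(-1) = -1 + 1 = 0)
(-124 + 398)*(k(-13) + 414) = (-124 + 398)*(0 + 414) = 274*414 = 113436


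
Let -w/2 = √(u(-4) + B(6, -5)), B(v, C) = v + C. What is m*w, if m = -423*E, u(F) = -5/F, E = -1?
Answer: -1269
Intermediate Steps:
B(v, C) = C + v
w = -3 (w = -2*√(-5/(-4) + (-5 + 6)) = -2*√(-5*(-¼) + 1) = -2*√(5/4 + 1) = -2*√(9/4) = -2*3/2 = -3)
m = 423 (m = -423*(-1) = 423)
m*w = 423*(-3) = -1269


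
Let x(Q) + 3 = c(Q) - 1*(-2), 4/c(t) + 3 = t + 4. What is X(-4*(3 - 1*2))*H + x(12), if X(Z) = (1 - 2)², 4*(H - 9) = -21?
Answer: 159/52 ≈ 3.0577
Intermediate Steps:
H = 15/4 (H = 9 + (¼)*(-21) = 9 - 21/4 = 15/4 ≈ 3.7500)
c(t) = 4/(1 + t) (c(t) = 4/(-3 + (t + 4)) = 4/(-3 + (4 + t)) = 4/(1 + t))
X(Z) = 1 (X(Z) = (-1)² = 1)
x(Q) = -1 + 4/(1 + Q) (x(Q) = -3 + (4/(1 + Q) - 1*(-2)) = -3 + (4/(1 + Q) + 2) = -3 + (2 + 4/(1 + Q)) = -1 + 4/(1 + Q))
X(-4*(3 - 1*2))*H + x(12) = 1*(15/4) + (3 - 1*12)/(1 + 12) = 15/4 + (3 - 12)/13 = 15/4 + (1/13)*(-9) = 15/4 - 9/13 = 159/52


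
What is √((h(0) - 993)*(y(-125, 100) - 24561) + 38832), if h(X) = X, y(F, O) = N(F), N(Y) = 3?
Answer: √24424926 ≈ 4942.2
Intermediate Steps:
y(F, O) = 3
√((h(0) - 993)*(y(-125, 100) - 24561) + 38832) = √((0 - 993)*(3 - 24561) + 38832) = √(-993*(-24558) + 38832) = √(24386094 + 38832) = √24424926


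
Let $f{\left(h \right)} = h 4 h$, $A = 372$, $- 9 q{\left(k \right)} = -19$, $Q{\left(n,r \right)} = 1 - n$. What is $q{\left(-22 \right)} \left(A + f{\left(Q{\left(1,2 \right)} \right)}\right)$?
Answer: $\frac{2356}{3} \approx 785.33$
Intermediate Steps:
$q{\left(k \right)} = \frac{19}{9}$ ($q{\left(k \right)} = \left(- \frac{1}{9}\right) \left(-19\right) = \frac{19}{9}$)
$f{\left(h \right)} = 4 h^{2}$ ($f{\left(h \right)} = 4 h h = 4 h^{2}$)
$q{\left(-22 \right)} \left(A + f{\left(Q{\left(1,2 \right)} \right)}\right) = \frac{19 \left(372 + 4 \left(1 - 1\right)^{2}\right)}{9} = \frac{19 \left(372 + 4 \cdot 0^{2}\right)}{9} = \frac{19 \left(372 + 4 \cdot 0\right)}{9} = \frac{19 \left(372 + 0\right)}{9} = \frac{19}{9} \cdot 372 = \frac{2356}{3}$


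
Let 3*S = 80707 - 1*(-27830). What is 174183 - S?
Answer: 138004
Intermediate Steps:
S = 36179 (S = (80707 - 1*(-27830))/3 = (80707 + 27830)/3 = (⅓)*108537 = 36179)
174183 - S = 174183 - 1*36179 = 174183 - 36179 = 138004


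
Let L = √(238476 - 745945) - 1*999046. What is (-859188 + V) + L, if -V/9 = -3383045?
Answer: 28589171 + I*√507469 ≈ 2.8589e+7 + 712.37*I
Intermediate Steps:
L = -999046 + I*√507469 (L = √(-507469) - 999046 = I*√507469 - 999046 = -999046 + I*√507469 ≈ -9.9905e+5 + 712.37*I)
V = 30447405 (V = -9*(-3383045) = 30447405)
(-859188 + V) + L = (-859188 + 30447405) + (-999046 + I*√507469) = 29588217 + (-999046 + I*√507469) = 28589171 + I*√507469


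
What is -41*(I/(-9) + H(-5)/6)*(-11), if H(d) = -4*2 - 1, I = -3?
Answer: -3157/6 ≈ -526.17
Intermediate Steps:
H(d) = -9 (H(d) = -8 - 1 = -9)
-41*(I/(-9) + H(-5)/6)*(-11) = -41*(-3/(-9) - 9/6)*(-11) = -41*(-3*(-⅑) - 9*⅙)*(-11) = -41*(⅓ - 3/2)*(-11) = -41*(-7/6)*(-11) = (287/6)*(-11) = -3157/6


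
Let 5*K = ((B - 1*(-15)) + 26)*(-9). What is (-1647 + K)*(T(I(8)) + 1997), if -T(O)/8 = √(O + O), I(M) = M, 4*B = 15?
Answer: -13578543/4 ≈ -3.3946e+6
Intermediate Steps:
B = 15/4 (B = (¼)*15 = 15/4 ≈ 3.7500)
T(O) = -8*√2*√O (T(O) = -8*√(O + O) = -8*√2*√O)
K = -1611/20 (K = (((15/4 - 1*(-15)) + 26)*(-9))/5 = (((15/4 + 15) + 26)*(-9))/5 = ((75/4 + 26)*(-9))/5 = ((179/4)*(-9))/5 = (⅕)*(-1611/4) = -1611/20 ≈ -80.550)
(-1647 + K)*(T(I(8)) + 1997) = (-1647 - 1611/20)*(-8*√2*√8 + 1997) = -34551*(-8*√2*2*√2 + 1997)/20 = -34551*(-32 + 1997)/20 = -34551/20*1965 = -13578543/4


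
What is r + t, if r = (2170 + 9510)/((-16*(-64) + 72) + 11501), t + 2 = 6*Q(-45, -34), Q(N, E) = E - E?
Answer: -13514/12597 ≈ -1.0728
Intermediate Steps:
Q(N, E) = 0
t = -2 (t = -2 + 6*0 = -2 + 0 = -2)
r = 11680/12597 (r = 11680/((1024 + 72) + 11501) = 11680/(1096 + 11501) = 11680/12597 ≈ 0.92721)
r + t = 11680/12597 - 2 = -13514/12597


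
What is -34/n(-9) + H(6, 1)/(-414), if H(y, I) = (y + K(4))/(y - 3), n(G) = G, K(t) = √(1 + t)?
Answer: 781/207 - √5/1242 ≈ 3.7711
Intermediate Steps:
H(y, I) = (y + √5)/(-3 + y) (H(y, I) = (y + √(1 + 4))/(y - 3) = (y + √5)/(-3 + y))
-34/n(-9) + H(6, 1)/(-414) = -34/(-9) + ((6 + √5)/(-3 + 6))/(-414) = -34*(-⅑) + ((6 + √5)/3)*(-1/414) = 34/9 + ((6 + √5)/3)*(-1/414) = 34/9 + (2 + √5/3)*(-1/414) = 34/9 + (-1/207 - √5/1242) = 781/207 - √5/1242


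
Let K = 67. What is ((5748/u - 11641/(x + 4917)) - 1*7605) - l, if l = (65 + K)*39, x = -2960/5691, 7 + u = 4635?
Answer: -412882908398775/32372497859 ≈ -12754.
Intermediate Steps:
u = 4628 (u = -7 + 4635 = 4628)
x = -2960/5691 (x = -2960*1/5691 = -2960/5691 ≈ -0.52012)
l = 5148 (l = (65 + 67)*39 = 132*39 = 5148)
((5748/u - 11641/(x + 4917)) - 1*7605) - l = ((5748/4628 - 11641/(-2960/5691 + 4917)) - 1*7605) - 1*5148 = ((5748*(1/4628) - 11641/27979687/5691) - 7605) - 5148 = ((1437/1157 - 11641*5691/27979687) - 7605) - 5148 = ((1437/1157 - 66248931/27979687) - 7605) - 5148 = (-36443202948/32372497859 - 7605) - 5148 = -246229289420643/32372497859 - 5148 = -412882908398775/32372497859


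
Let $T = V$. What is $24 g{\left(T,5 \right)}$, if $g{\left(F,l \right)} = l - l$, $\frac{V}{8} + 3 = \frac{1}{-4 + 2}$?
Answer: $0$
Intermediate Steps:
$V = -28$ ($V = -24 + \frac{8}{-4 + 2} = -24 + \frac{8}{-2} = -24 + 8 \left(- \frac{1}{2}\right) = -24 - 4 = -28$)
$T = -28$
$g{\left(F,l \right)} = 0$
$24 g{\left(T,5 \right)} = 24 \cdot 0 = 0$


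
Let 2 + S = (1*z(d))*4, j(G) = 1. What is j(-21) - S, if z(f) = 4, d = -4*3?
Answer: -13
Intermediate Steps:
d = -12
S = 14 (S = -2 + (1*4)*4 = -2 + 4*4 = -2 + 16 = 14)
j(-21) - S = 1 - 1*14 = 1 - 14 = -13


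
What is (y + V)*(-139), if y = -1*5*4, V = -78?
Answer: 13622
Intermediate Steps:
y = -20 (y = -5*4 = -20)
(y + V)*(-139) = (-20 - 78)*(-139) = -98*(-139) = 13622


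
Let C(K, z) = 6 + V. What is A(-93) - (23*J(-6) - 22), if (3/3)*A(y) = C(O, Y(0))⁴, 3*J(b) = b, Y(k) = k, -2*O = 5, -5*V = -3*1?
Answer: 1228421/625 ≈ 1965.5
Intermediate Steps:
V = ⅗ (V = -(-3)/5 = -⅕*(-3) = ⅗ ≈ 0.60000)
O = -5/2 (O = -½*5 = -5/2 ≈ -2.5000)
J(b) = b/3
C(K, z) = 33/5 (C(K, z) = 6 + ⅗ = 33/5)
A(y) = 1185921/625 (A(y) = (33/5)⁴ = 1185921/625)
A(-93) - (23*J(-6) - 22) = 1185921/625 - (23*((⅓)*(-6)) - 22) = 1185921/625 - (23*(-2) - 22) = 1185921/625 - (-46 - 22) = 1185921/625 - 1*(-68) = 1185921/625 + 68 = 1228421/625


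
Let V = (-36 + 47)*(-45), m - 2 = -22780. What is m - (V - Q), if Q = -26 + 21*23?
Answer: -21826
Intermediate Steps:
m = -22778 (m = 2 - 22780 = -22778)
V = -495 (V = 11*(-45) = -495)
Q = 457 (Q = -26 + 483 = 457)
m - (V - Q) = -22778 - (-495 - 1*457) = -22778 - (-495 - 457) = -22778 - 1*(-952) = -22778 + 952 = -21826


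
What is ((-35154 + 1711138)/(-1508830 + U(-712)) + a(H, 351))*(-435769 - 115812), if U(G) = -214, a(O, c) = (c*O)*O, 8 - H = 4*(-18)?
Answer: -467453144083309724/377261 ≈ -1.2391e+12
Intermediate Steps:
H = 80 (H = 8 - 4*(-18) = 8 - 1*(-72) = 8 + 72 = 80)
a(O, c) = c*O² (a(O, c) = (O*c)*O = c*O²)
((-35154 + 1711138)/(-1508830 + U(-712)) + a(H, 351))*(-435769 - 115812) = ((-35154 + 1711138)/(-1508830 - 214) + 351*80²)*(-435769 - 115812) = (1675984/(-1509044) + 351*6400)*(-551581) = (1675984*(-1/1509044) + 2246400)*(-551581) = (-418996/377261 + 2246400)*(-551581) = (847478691404/377261)*(-551581) = -467453144083309724/377261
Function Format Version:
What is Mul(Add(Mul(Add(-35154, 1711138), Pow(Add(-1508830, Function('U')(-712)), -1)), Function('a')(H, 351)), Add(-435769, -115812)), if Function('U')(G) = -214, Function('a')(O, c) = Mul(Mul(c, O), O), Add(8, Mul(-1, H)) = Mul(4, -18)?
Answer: Rational(-467453144083309724, 377261) ≈ -1.2391e+12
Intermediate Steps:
H = 80 (H = Add(8, Mul(-1, Mul(4, -18))) = Add(8, Mul(-1, -72)) = Add(8, 72) = 80)
Function('a')(O, c) = Mul(c, Pow(O, 2)) (Function('a')(O, c) = Mul(Mul(O, c), O) = Mul(c, Pow(O, 2)))
Mul(Add(Mul(Add(-35154, 1711138), Pow(Add(-1508830, Function('U')(-712)), -1)), Function('a')(H, 351)), Add(-435769, -115812)) = Mul(Add(Mul(Add(-35154, 1711138), Pow(Add(-1508830, -214), -1)), Mul(351, Pow(80, 2))), Add(-435769, -115812)) = Mul(Add(Mul(1675984, Pow(-1509044, -1)), Mul(351, 6400)), -551581) = Mul(Add(Mul(1675984, Rational(-1, 1509044)), 2246400), -551581) = Mul(Add(Rational(-418996, 377261), 2246400), -551581) = Mul(Rational(847478691404, 377261), -551581) = Rational(-467453144083309724, 377261)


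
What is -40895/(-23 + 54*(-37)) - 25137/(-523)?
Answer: 72189962/1056983 ≈ 68.298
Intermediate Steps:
-40895/(-23 + 54*(-37)) - 25137/(-523) = -40895/(-23 - 1998) - 25137*(-1/523) = -40895/(-2021) + 25137/523 = -40895*(-1/2021) + 25137/523 = 40895/2021 + 25137/523 = 72189962/1056983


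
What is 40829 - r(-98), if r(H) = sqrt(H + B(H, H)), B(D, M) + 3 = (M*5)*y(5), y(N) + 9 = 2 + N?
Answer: 40829 - sqrt(879) ≈ 40799.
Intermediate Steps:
y(N) = -7 + N (y(N) = -9 + (2 + N) = -7 + N)
B(D, M) = -3 - 10*M (B(D, M) = -3 + (M*5)*(-7 + 5) = -3 + (5*M)*(-2) = -3 - 10*M)
r(H) = sqrt(-3 - 9*H) (r(H) = sqrt(H + (-3 - 10*H)) = sqrt(-3 - 9*H))
40829 - r(-98) = 40829 - sqrt(-3 - 9*(-98)) = 40829 - sqrt(-3 + 882) = 40829 - sqrt(879)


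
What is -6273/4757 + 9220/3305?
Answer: 4625455/3144377 ≈ 1.4710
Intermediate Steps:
-6273/4757 + 9220/3305 = -6273*1/4757 + 9220*(1/3305) = -6273/4757 + 1844/661 = 4625455/3144377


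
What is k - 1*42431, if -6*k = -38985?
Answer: -71867/2 ≈ -35934.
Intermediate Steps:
k = 12995/2 (k = -⅙*(-38985) = 12995/2 ≈ 6497.5)
k - 1*42431 = 12995/2 - 1*42431 = 12995/2 - 42431 = -71867/2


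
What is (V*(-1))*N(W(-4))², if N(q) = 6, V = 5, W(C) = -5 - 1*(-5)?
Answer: -180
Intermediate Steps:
W(C) = 0 (W(C) = -5 + 5 = 0)
(V*(-1))*N(W(-4))² = (5*(-1))*6² = -5*36 = -180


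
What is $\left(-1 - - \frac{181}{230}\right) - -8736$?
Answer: $\frac{2009231}{230} \approx 8735.8$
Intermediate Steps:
$\left(-1 - - \frac{181}{230}\right) - -8736 = \left(-1 - \left(-181\right) \frac{1}{230}\right) + 8736 = \left(-1 - - \frac{181}{230}\right) + 8736 = \left(-1 + \frac{181}{230}\right) + 8736 = - \frac{49}{230} + 8736 = \frac{2009231}{230}$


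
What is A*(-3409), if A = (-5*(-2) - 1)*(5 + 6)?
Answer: -337491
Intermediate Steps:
A = 99 (A = (10 - 1)*11 = 9*11 = 99)
A*(-3409) = 99*(-3409) = -337491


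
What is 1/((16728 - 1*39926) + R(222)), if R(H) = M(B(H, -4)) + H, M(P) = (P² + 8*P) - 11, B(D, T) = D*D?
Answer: 1/2429283941 ≈ 4.1164e-10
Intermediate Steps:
B(D, T) = D²
M(P) = -11 + P² + 8*P
R(H) = -11 + H + H⁴ + 8*H² (R(H) = (-11 + (H²)² + 8*H²) + H = (-11 + H⁴ + 8*H²) + H = -11 + H + H⁴ + 8*H²)
1/((16728 - 1*39926) + R(222)) = 1/((16728 - 1*39926) + (-11 + 222 + 222⁴ + 8*222²)) = 1/((16728 - 39926) + (-11 + 222 + 2428912656 + 8*49284)) = 1/(-23198 + (-11 + 222 + 2428912656 + 394272)) = 1/(-23198 + 2429307139) = 1/2429283941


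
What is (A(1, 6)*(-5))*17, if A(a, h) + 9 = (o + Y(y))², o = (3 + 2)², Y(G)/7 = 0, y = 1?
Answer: -52360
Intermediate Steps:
Y(G) = 0 (Y(G) = 7*0 = 0)
o = 25 (o = 5² = 25)
A(a, h) = 616 (A(a, h) = -9 + (25 + 0)² = -9 + 25² = -9 + 625 = 616)
(A(1, 6)*(-5))*17 = (616*(-5))*17 = -3080*17 = -52360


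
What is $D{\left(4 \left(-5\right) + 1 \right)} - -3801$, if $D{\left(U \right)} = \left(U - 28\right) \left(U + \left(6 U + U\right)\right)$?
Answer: $10945$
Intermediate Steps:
$D{\left(U \right)} = 8 U \left(-28 + U\right)$ ($D{\left(U \right)} = \left(-28 + U\right) \left(U + 7 U\right) = \left(-28 + U\right) 8 U = 8 U \left(-28 + U\right)$)
$D{\left(4 \left(-5\right) + 1 \right)} - -3801 = 8 \left(4 \left(-5\right) + 1\right) \left(-28 + \left(4 \left(-5\right) + 1\right)\right) - -3801 = 8 \left(-20 + 1\right) \left(-28 + \left(-20 + 1\right)\right) + 3801 = 8 \left(-19\right) \left(-28 - 19\right) + 3801 = 8 \left(-19\right) \left(-47\right) + 3801 = 7144 + 3801 = 10945$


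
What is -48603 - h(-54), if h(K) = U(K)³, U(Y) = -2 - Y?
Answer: -189211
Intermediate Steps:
h(K) = (-2 - K)³
-48603 - h(-54) = -48603 - (-1)*(2 - 54)³ = -48603 - (-1)*(-52)³ = -48603 - (-1)*(-140608) = -48603 - 1*140608 = -48603 - 140608 = -189211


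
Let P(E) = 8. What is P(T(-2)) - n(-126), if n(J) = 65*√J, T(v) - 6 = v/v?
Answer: 8 - 195*I*√14 ≈ 8.0 - 729.62*I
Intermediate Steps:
T(v) = 7 (T(v) = 6 + v/v = 6 + 1 = 7)
P(T(-2)) - n(-126) = 8 - 65*√(-126) = 8 - 65*3*I*√14 = 8 - 195*I*√14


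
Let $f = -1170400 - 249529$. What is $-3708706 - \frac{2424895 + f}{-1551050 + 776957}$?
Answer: $- \frac{2870882348692}{774093} \approx -3.7087 \cdot 10^{6}$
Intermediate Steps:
$f = -1419929$ ($f = -1170400 - 249529 = -1419929$)
$-3708706 - \frac{2424895 + f}{-1551050 + 776957} = -3708706 - \frac{2424895 - 1419929}{-1551050 + 776957} = -3708706 - \frac{1004966}{-774093} = -3708706 - 1004966 \left(- \frac{1}{774093}\right) = -3708706 - - \frac{1004966}{774093} = -3708706 + \frac{1004966}{774093} = - \frac{2870882348692}{774093}$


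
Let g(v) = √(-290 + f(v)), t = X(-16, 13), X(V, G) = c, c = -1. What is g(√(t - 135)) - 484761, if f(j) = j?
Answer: -484761 + √(-290 + 2*I*√34) ≈ -4.8476e+5 + 17.033*I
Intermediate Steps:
X(V, G) = -1
t = -1
g(v) = √(-290 + v)
g(√(t - 135)) - 484761 = √(-290 + √(-1 - 135)) - 484761 = √(-290 + √(-136)) - 484761 = √(-290 + 2*I*√34) - 484761 = -484761 + √(-290 + 2*I*√34)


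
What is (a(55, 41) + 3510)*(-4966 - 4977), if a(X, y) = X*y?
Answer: -57321395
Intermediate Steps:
(a(55, 41) + 3510)*(-4966 - 4977) = (55*41 + 3510)*(-4966 - 4977) = (2255 + 3510)*(-9943) = 5765*(-9943) = -57321395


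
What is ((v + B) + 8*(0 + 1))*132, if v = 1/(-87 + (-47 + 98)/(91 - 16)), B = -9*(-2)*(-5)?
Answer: -11680746/1079 ≈ -10826.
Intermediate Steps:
B = -90 (B = 18*(-5) = -90)
v = -25/2158 (v = 1/(-87 + 51/75) = 1/(-87 + 51*(1/75)) = 1/(-87 + 17/25) = 1/(-2158/25) = -25/2158 ≈ -0.011585)
((v + B) + 8*(0 + 1))*132 = ((-25/2158 - 90) + 8*(0 + 1))*132 = (-194245/2158 + 8*1)*132 = (-194245/2158 + 8)*132 = -176981/2158*132 = -11680746/1079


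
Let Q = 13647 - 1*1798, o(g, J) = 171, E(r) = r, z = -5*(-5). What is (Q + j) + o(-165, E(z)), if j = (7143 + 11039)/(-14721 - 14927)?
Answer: 178175389/14824 ≈ 12019.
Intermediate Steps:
j = -9091/14824 (j = 18182/(-29648) = 18182*(-1/29648) = -9091/14824 ≈ -0.61326)
z = 25
Q = 11849 (Q = 13647 - 1798 = 11849)
(Q + j) + o(-165, E(z)) = (11849 - 9091/14824) + 171 = 175640485/14824 + 171 = 178175389/14824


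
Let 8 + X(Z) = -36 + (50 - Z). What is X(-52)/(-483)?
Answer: -58/483 ≈ -0.12008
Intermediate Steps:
X(Z) = 6 - Z (X(Z) = -8 + (-36 + (50 - Z)) = -8 + (14 - Z) = 6 - Z)
X(-52)/(-483) = (6 - 1*(-52))/(-483) = (6 + 52)*(-1/483) = 58*(-1/483) = -58/483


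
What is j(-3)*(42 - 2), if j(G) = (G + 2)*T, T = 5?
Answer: -200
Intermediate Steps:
j(G) = 10 + 5*G (j(G) = (G + 2)*5 = (2 + G)*5 = 10 + 5*G)
j(-3)*(42 - 2) = (10 + 5*(-3))*(42 - 2) = (10 - 15)*40 = -5*40 = -200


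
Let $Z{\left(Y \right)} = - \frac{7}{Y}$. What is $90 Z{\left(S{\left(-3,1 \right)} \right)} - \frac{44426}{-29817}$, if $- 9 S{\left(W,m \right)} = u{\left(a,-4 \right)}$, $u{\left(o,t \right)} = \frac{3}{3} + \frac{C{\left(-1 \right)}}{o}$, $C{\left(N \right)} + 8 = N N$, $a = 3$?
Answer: $- \frac{253504733}{59634} \approx -4251.0$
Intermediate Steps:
$C{\left(N \right)} = -8 + N^{2}$ ($C{\left(N \right)} = -8 + N N = -8 + N^{2}$)
$u{\left(o,t \right)} = 1 - \frac{7}{o}$ ($u{\left(o,t \right)} = \frac{3}{3} + \frac{-8 + \left(-1\right)^{2}}{o} = 3 \cdot \frac{1}{3} + \frac{-8 + 1}{o} = 1 - \frac{7}{o}$)
$S{\left(W,m \right)} = \frac{4}{27}$ ($S{\left(W,m \right)} = - \frac{\frac{1}{3} \left(-7 + 3\right)}{9} = - \frac{\frac{1}{3} \left(-4\right)}{9} = \left(- \frac{1}{9}\right) \left(- \frac{4}{3}\right) = \frac{4}{27}$)
$90 Z{\left(S{\left(-3,1 \right)} \right)} - \frac{44426}{-29817} = 90 \left(- \frac{7}{\frac{4}{27}}\right) - \frac{44426}{-29817} = 90 \left(\left(-7\right) \frac{27}{4}\right) - - \frac{44426}{29817} = 90 \left(- \frac{189}{4}\right) + \frac{44426}{29817} = - \frac{8505}{2} + \frac{44426}{29817} = - \frac{253504733}{59634}$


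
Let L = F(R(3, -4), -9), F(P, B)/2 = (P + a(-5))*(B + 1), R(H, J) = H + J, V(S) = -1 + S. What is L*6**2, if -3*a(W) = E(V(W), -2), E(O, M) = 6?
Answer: 1728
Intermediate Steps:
a(W) = -2 (a(W) = -1/3*6 = -2)
F(P, B) = 2*(1 + B)*(-2 + P) (F(P, B) = 2*((P - 2)*(B + 1)) = 2*((-2 + P)*(1 + B)) = 2*((1 + B)*(-2 + P)) = 2*(1 + B)*(-2 + P))
L = 48 (L = -4 - 4*(-9) + 2*(3 - 4) + 2*(-9)*(3 - 4) = -4 + 36 + 2*(-1) + 2*(-9)*(-1) = -4 + 36 - 2 + 18 = 48)
L*6**2 = 48*6**2 = 48*36 = 1728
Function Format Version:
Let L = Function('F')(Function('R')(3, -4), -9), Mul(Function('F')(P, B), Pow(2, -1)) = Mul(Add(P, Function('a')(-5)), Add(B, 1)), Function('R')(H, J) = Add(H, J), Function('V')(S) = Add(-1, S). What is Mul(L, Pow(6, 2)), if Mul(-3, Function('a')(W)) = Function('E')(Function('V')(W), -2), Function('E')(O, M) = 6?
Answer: 1728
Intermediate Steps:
Function('a')(W) = -2 (Function('a')(W) = Mul(Rational(-1, 3), 6) = -2)
Function('F')(P, B) = Mul(2, Add(1, B), Add(-2, P)) (Function('F')(P, B) = Mul(2, Mul(Add(P, -2), Add(B, 1))) = Mul(2, Mul(Add(-2, P), Add(1, B))) = Mul(2, Mul(Add(1, B), Add(-2, P))) = Mul(2, Add(1, B), Add(-2, P)))
L = 48 (L = Add(-4, Mul(-4, -9), Mul(2, Add(3, -4)), Mul(2, -9, Add(3, -4))) = Add(-4, 36, Mul(2, -1), Mul(2, -9, -1)) = Add(-4, 36, -2, 18) = 48)
Mul(L, Pow(6, 2)) = Mul(48, Pow(6, 2)) = Mul(48, 36) = 1728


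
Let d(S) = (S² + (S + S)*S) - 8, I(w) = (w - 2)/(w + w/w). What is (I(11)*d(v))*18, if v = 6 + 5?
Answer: 9585/2 ≈ 4792.5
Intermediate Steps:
I(w) = (-2 + w)/(1 + w) (I(w) = (-2 + w)/(w + 1) = (-2 + w)/(1 + w))
v = 11
d(S) = -8 + 3*S² (d(S) = (S² + (2*S)*S) - 8 = (S² + 2*S²) - 8 = 3*S² - 8 = -8 + 3*S²)
(I(11)*d(v))*18 = (((-2 + 11)/(1 + 11))*(-8 + 3*11²))*18 = ((9/12)*(-8 + 3*121))*18 = (((1/12)*9)*(-8 + 363))*18 = ((¾)*355)*18 = (1065/4)*18 = 9585/2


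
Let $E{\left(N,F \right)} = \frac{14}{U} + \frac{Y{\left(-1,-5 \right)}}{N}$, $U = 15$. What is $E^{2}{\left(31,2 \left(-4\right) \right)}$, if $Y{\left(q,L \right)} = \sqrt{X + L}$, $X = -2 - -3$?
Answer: $\frac{187456}{216225} + \frac{56 i}{465} \approx 0.86695 + 0.12043 i$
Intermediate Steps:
$X = 1$ ($X = -2 + 3 = 1$)
$Y{\left(q,L \right)} = \sqrt{1 + L}$
$E{\left(N,F \right)} = \frac{14}{15} + \frac{2 i}{N}$ ($E{\left(N,F \right)} = \frac{14}{15} + \frac{\sqrt{1 - 5}}{N} = 14 \cdot \frac{1}{15} + \frac{\sqrt{-4}}{N} = \frac{14}{15} + \frac{2 i}{N}$)
$E^{2}{\left(31,2 \left(-4\right) \right)} = \left(\frac{14}{15} + \frac{2 i}{31}\right)^{2}$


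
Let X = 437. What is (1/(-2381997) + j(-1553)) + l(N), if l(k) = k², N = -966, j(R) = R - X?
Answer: 2218034618501/2381997 ≈ 9.3117e+5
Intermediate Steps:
j(R) = -437 + R (j(R) = R - 1*437 = R - 437 = -437 + R)
(1/(-2381997) + j(-1553)) + l(N) = (1/(-2381997) + (-437 - 1553)) + (-966)² = (-1/2381997 - 1990) + 933156 = -4740174031/2381997 + 933156 = 2218034618501/2381997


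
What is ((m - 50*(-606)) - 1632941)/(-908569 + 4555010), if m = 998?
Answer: -1601643/3646441 ≈ -0.43923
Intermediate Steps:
((m - 50*(-606)) - 1632941)/(-908569 + 4555010) = ((998 - 50*(-606)) - 1632941)/(-908569 + 4555010) = ((998 + 30300) - 1632941)/3646441 = (31298 - 1632941)*(1/3646441) = -1601643*1/3646441 = -1601643/3646441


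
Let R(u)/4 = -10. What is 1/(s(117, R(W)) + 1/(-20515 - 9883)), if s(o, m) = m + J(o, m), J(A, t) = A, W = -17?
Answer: 30398/2340645 ≈ 0.012987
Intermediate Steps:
R(u) = -40 (R(u) = 4*(-10) = -40)
s(o, m) = m + o
1/(s(117, R(W)) + 1/(-20515 - 9883)) = 1/((-40 + 117) + 1/(-20515 - 9883)) = 1/(77 + 1/(-30398)) = 1/(77 - 1/30398) = 1/(2340645/30398) = 30398/2340645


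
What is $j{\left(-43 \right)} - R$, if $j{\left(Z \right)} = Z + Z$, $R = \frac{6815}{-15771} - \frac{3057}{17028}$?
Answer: $- \frac{849293363}{9946244} \approx -85.388$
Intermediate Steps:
$R = - \frac{6083621}{9946244}$ ($R = 6815 \left(- \frac{1}{15771}\right) - \frac{1019}{5676} = - \frac{6815}{15771} - \frac{1019}{5676} = - \frac{6083621}{9946244} \approx -0.61165$)
$j{\left(Z \right)} = 2 Z$
$j{\left(-43 \right)} - R = 2 \left(-43\right) - - \frac{6083621}{9946244} = -86 + \frac{6083621}{9946244} = - \frac{849293363}{9946244}$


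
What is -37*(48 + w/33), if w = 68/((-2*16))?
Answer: -468235/264 ≈ -1773.6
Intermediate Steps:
w = -17/8 (w = 68/(-32) = 68*(-1/32) = -17/8 ≈ -2.1250)
-37*(48 + w/33) = -37*(48 - 17/8/33) = -37*(48 - 17/8*1/33) = -37*(48 - 17/264) = -37*12655/264 = -468235/264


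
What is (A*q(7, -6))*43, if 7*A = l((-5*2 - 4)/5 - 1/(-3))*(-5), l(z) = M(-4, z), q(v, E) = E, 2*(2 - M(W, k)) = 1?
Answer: 1935/7 ≈ 276.43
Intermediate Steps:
M(W, k) = 3/2 (M(W, k) = 2 - 1/2*1 = 2 - 1/2 = 3/2)
l(z) = 3/2
A = -15/14 (A = ((3/2)*(-5))/7 = (1/7)*(-15/2) = -15/14 ≈ -1.0714)
(A*q(7, -6))*43 = -15/14*(-6)*43 = (45/7)*43 = 1935/7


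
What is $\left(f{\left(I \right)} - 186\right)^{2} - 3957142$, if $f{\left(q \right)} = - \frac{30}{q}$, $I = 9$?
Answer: $- \frac{35291654}{9} \approx -3.9213 \cdot 10^{6}$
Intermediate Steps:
$\left(f{\left(I \right)} - 186\right)^{2} - 3957142 = \left(- \frac{30}{9} - 186\right)^{2} - 3957142 = \left(\left(-30\right) \frac{1}{9} - 186\right)^{2} - 3957142 = \left(- \frac{10}{3} - 186\right)^{2} - 3957142 = \left(- \frac{568}{3}\right)^{2} - 3957142 = \frac{322624}{9} - 3957142 = - \frac{35291654}{9}$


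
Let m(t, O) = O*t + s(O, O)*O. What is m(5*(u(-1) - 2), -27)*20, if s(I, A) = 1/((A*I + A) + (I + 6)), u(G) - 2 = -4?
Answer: 2451420/227 ≈ 10799.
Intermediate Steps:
u(G) = -2 (u(G) = 2 - 4 = -2)
s(I, A) = 1/(6 + A + I + A*I) (s(I, A) = 1/((A + A*I) + (6 + I)) = 1/(6 + A + I + A*I))
m(t, O) = O*t + O/(6 + O² + 2*O) (m(t, O) = O*t + O/(6 + O + O + O*O) = O*t + O/(6 + O + O + O²) = O*t + O/(6 + O² + 2*O))
m(5*(u(-1) - 2), -27)*20 = -27*(5*(-2 - 2) + 1/(6 + (-27)² + 2*(-27)))*20 = -27*(5*(-4) + 1/(6 + 729 - 54))*20 = -27*(-20 + 1/681)*20 = -27*(-13619/681)*20 = (122571/227)*20 = 2451420/227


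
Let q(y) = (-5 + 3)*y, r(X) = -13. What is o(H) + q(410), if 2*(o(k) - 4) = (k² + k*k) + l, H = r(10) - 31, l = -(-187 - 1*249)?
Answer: 1338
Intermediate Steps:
q(y) = -2*y
l = 436 (l = -(-187 - 249) = -1*(-436) = 436)
H = -44 (H = -13 - 31 = -44)
o(k) = 222 + k² (o(k) = 4 + ((k² + k*k) + 436)/2 = 4 + ((k² + k²) + 436)/2 = 4 + (2*k² + 436)/2 = 4 + (436 + 2*k²)/2 = 4 + (218 + k²) = 222 + k²)
o(H) + q(410) = (222 + (-44)²) - 2*410 = (222 + 1936) - 820 = 2158 - 820 = 1338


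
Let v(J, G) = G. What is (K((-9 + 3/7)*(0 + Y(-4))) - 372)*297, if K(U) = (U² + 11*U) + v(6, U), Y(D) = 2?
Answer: -4130676/49 ≈ -84300.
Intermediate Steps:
K(U) = U² + 12*U (K(U) = (U² + 11*U) + U = U² + 12*U)
(K((-9 + 3/7)*(0 + Y(-4))) - 372)*297 = (((-9 + 3/7)*(0 + 2))*(12 + (-9 + 3/7)*(0 + 2)) - 372)*297 = (((-9 + 3*(⅐))*2)*(12 + (-9 + 3*(⅐))*2) - 372)*297 = (((-9 + 3/7)*2)*(12 + (-9 + 3/7)*2) - 372)*297 = ((-60/7*2)*(12 - 60/7*2) - 372)*297 = (-120*(12 - 120/7)/7 - 372)*297 = (-120/7*(-36/7) - 372)*297 = (4320/49 - 372)*297 = -13908/49*297 = -4130676/49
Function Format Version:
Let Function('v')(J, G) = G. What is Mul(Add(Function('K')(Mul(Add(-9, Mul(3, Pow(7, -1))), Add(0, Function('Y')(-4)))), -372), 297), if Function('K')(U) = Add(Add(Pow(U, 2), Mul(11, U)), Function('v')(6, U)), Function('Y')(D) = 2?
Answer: Rational(-4130676, 49) ≈ -84300.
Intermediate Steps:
Function('K')(U) = Add(Pow(U, 2), Mul(12, U)) (Function('K')(U) = Add(Add(Pow(U, 2), Mul(11, U)), U) = Add(Pow(U, 2), Mul(12, U)))
Mul(Add(Function('K')(Mul(Add(-9, Mul(3, Pow(7, -1))), Add(0, Function('Y')(-4)))), -372), 297) = Mul(Add(Mul(Mul(Add(-9, Mul(3, Pow(7, -1))), Add(0, 2)), Add(12, Mul(Add(-9, Mul(3, Pow(7, -1))), Add(0, 2)))), -372), 297) = Mul(Add(Mul(Mul(Add(-9, Mul(3, Rational(1, 7))), 2), Add(12, Mul(Add(-9, Mul(3, Rational(1, 7))), 2))), -372), 297) = Mul(Add(Mul(Mul(Add(-9, Rational(3, 7)), 2), Add(12, Mul(Add(-9, Rational(3, 7)), 2))), -372), 297) = Mul(Add(Mul(Mul(Rational(-60, 7), 2), Add(12, Mul(Rational(-60, 7), 2))), -372), 297) = Mul(Add(Mul(Rational(-120, 7), Add(12, Rational(-120, 7))), -372), 297) = Mul(Add(Mul(Rational(-120, 7), Rational(-36, 7)), -372), 297) = Mul(Add(Rational(4320, 49), -372), 297) = Mul(Rational(-13908, 49), 297) = Rational(-4130676, 49)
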